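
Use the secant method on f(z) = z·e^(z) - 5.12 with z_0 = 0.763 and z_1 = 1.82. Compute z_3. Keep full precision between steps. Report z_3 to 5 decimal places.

Secant update: z_(k+1) = z_k − f(z_k)·(z_k − z_(k-1))/(f(z_k) − f(z_(k-1))).
f(z_0) = -3.483593, f(z_1) = 6.112782
z_2 = 1.820000 - (6.112782)·(1.820000 - 0.763000)/(6.112782 - (-3.483593)) = 1.146703; f(z_2) = -1.510411
z_3 = 1.146703 - (-1.510411)·(1.146703 - 1.820000)/(-1.510411 - (6.112782)) = 1.280106; f(z_3) = -0.515434

1.28011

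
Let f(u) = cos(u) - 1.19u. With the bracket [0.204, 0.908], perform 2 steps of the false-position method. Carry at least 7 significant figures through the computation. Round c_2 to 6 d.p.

0.661241

f(0.204000) = 0.736504, f(0.908000) = -0.465196
step 1: c = 0.635471, f(c) = 0.048582 > 0 → new bracket [0.635471, 0.908000]
step 2: c = 0.661241, f(c) = 0.002354 > 0 → new bracket [0.661241, 0.908000]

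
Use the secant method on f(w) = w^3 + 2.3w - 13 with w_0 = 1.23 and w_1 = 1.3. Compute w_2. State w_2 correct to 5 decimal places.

2.40013

Secant update: w_(k+1) = w_k − f(w_k)·(w_k − w_(k-1))/(f(w_k) − f(w_(k-1))).
f(w_0) = -8.310133, f(w_1) = -7.813000
w_2 = 1.300000 - (-7.813000)·(1.300000 - 1.230000)/(-7.813000 - (-8.310133)) = 2.400128; f(w_2) = 6.346509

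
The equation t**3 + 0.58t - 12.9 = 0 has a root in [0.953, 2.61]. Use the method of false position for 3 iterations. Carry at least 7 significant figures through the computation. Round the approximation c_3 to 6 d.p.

f(0.953000) = -11.481737, f(2.610000) = 6.393381
step 1: c = 2.017342, f(c) = -3.520028 < 0 → new bracket [2.017342, 2.610000]
step 2: c = 2.227781, f(c) = -0.551384 < 0 → new bracket [2.227781, 2.610000]
step 3: c = 2.258128, f(c) = -0.075771 < 0 → new bracket [2.258128, 2.610000]

2.258128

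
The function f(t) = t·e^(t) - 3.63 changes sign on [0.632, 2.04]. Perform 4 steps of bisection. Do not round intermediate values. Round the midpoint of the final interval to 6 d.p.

1.116000

f(0.632000) = -2.440974, f(2.040000) = 12.058843 (opposite signs)
step 1: m = 1.336000, f(m) = 1.451874 > 0 → root in [0.632000, 1.336000]
step 2: m = 0.984000, f(m) = -0.997667 < 0 → root in [0.984000, 1.336000]
step 3: m = 1.160000, f(m) = 0.070323 > 0 → root in [0.984000, 1.160000]
step 4: m = 1.072000, f(m) = -0.498456 < 0 → root in [1.072000, 1.160000]
Midpoint of [1.072000, 1.160000] = 1.116000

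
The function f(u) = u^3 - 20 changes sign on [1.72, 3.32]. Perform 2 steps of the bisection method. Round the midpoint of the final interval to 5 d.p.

2.72000

f(1.720000) = -14.911552, f(3.320000) = 16.594368 (opposite signs)
step 1: m = 2.520000, f(m) = -3.996992 < 0 → root in [2.520000, 3.320000]
step 2: m = 2.920000, f(m) = 4.897088 > 0 → root in [2.520000, 2.920000]
Midpoint of [2.520000, 2.920000] = 2.720000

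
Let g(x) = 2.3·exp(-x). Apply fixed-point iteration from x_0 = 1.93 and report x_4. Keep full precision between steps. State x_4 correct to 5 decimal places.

1.47691

x_1 = g(1.930000) = 0.333841
x_2 = g(0.333841) = 1.647186
x_3 = g(1.647186) = 0.442960
x_4 = g(0.442960) = 1.476906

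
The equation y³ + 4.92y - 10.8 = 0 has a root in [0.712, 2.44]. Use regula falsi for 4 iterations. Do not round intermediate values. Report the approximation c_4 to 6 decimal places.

f(0.712000) = -6.936016, f(2.440000) = 15.731584
step 1: c = 1.240747, f(c) = -2.785449 < 0 → new bracket [1.240747, 2.440000]
step 2: c = 1.421147, f(c) = -0.937729 < 0 → new bracket [1.421147, 2.440000]
step 3: c = 1.478462, f(c) = -0.294271 < 0 → new bracket [1.478462, 2.440000]
step 4: c = 1.496118, f(c) = -0.090235 < 0 → new bracket [1.496118, 2.440000]

1.496118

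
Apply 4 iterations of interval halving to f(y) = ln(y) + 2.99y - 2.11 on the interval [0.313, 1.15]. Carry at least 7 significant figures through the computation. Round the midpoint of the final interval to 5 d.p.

0.80997

f(0.313000) = -2.335682, f(1.150000) = 1.468262 (opposite signs)
step 1: m = 0.731500, f(m) = -0.235473 < 0 → root in [0.731500, 1.150000]
step 2: m = 0.940750, f(m) = 0.641765 > 0 → root in [0.731500, 0.940750]
step 3: m = 0.836125, f(m) = 0.211037 > 0 → root in [0.731500, 0.836125]
step 4: m = 0.783813, f(m) = -0.009986 < 0 → root in [0.783813, 0.836125]
Midpoint of [0.783813, 0.836125] = 0.809969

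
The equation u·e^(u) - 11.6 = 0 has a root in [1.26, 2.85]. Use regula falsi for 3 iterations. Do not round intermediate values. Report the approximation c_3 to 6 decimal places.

f(1.260000) = -7.157969, f(2.850000) = 37.670178
step 1: c = 1.513884, f(c) = -4.720381 < 0 → new bracket [1.513884, 2.850000]
step 2: c = 1.662667, f(c) = -2.832165 < 0 → new bracket [1.662667, 2.850000]
step 3: c = 1.745692, f(c) = -1.597414 < 0 → new bracket [1.745692, 2.850000]

1.745692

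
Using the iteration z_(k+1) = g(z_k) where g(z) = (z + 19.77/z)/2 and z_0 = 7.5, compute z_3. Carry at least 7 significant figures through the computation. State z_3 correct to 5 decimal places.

4.44651

z_1 = g(7.500000) = 5.068000
z_2 = g(5.068000) = 4.484474
z_3 = g(4.484474) = 4.446509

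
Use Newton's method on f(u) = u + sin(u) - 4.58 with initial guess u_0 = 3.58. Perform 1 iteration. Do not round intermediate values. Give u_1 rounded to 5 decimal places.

18.64272

Newton update: u ← u − f(u)/f'(u).
f'(u) = 1 + cos(u)
u_0 = 3.580000: f = -1.424498, f' = 0.094571 → u_1 = 3.580000 - (-1.424498)/(0.094571) = 18.642718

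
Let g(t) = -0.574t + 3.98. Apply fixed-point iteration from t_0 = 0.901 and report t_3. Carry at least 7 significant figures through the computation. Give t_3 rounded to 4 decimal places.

t_1 = g(0.901000) = 3.462826
t_2 = g(3.462826) = 1.992338
t_3 = g(1.992338) = 2.836398

2.8364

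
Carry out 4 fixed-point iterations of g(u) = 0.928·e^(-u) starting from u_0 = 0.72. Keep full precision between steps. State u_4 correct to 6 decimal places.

0.555007

u_1 = g(0.720000) = 0.451706
u_2 = g(0.451706) = 0.590710
u_3 = g(0.590710) = 0.514050
u_4 = g(0.514050) = 0.555007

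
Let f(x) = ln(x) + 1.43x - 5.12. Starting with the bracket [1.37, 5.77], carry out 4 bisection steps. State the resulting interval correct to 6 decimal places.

[2.745000, 3.020000]

f(1.370000) = -2.846089, f(5.770000) = 4.883772 (opposite signs)
step 1: m = 3.570000, f(m) = 1.257666 > 0 → root in [1.370000, 3.570000]
step 2: m = 2.470000, f(m) = -0.683682 < 0 → root in [2.470000, 3.570000]
step 3: m = 3.020000, f(m) = 0.303857 > 0 → root in [2.470000, 3.020000]
step 4: m = 2.745000, f(m) = -0.184869 < 0 → root in [2.745000, 3.020000]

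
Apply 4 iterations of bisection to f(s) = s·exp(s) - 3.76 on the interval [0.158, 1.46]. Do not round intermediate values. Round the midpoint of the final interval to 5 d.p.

f(0.158000) = -3.574956, f(1.460000) = 2.526701 (opposite signs)
step 1: m = 0.809000, f(m) = -1.943260 < 0 → root in [0.809000, 1.460000]
step 2: m = 1.134500, f(m) = -0.232138 < 0 → root in [1.134500, 1.460000]
step 3: m = 1.297250, f(m) = 0.986923 > 0 → root in [1.134500, 1.297250]
step 4: m = 1.215875, f(m) = 0.341443 > 0 → root in [1.134500, 1.215875]
Midpoint of [1.134500, 1.215875] = 1.175188

1.17519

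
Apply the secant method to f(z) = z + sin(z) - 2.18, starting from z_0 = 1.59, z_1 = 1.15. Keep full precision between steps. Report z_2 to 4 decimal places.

1.2479

f(z_0) = 0.409816, f(z_1) = -0.117236
z_2 = 1.150000 - (-0.117236)·(1.150000 - 1.590000)/(-0.117236 - (0.409816)) = 1.247873; f(z_2) = 0.016184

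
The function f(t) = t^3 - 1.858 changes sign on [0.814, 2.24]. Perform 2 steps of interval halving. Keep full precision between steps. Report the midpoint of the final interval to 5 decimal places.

f(0.814000) = -1.318647, f(2.240000) = 9.381424 (opposite signs)
step 1: m = 1.527000, f(m) = 1.702550 > 0 → root in [0.814000, 1.527000]
step 2: m = 1.170500, f(m) = -0.254333 < 0 → root in [1.170500, 1.527000]
Midpoint of [1.170500, 1.527000] = 1.348750

1.34875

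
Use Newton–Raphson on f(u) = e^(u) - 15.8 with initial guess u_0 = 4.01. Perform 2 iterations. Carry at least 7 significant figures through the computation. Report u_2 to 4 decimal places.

2.8813

f'(u) = e^(u)
u_0 = 4.010000: f = 39.346871, f' = 55.146871 → u_1 = 4.010000 - (39.346871)/(55.146871) = 3.296508
u_1 = 3.296508: f = 11.218117, f' = 27.018117 → u_2 = 3.296508 - (11.218117)/(27.018117) = 2.881300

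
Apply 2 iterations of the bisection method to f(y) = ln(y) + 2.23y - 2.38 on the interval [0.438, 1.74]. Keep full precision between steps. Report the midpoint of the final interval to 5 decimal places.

0.92625

f(0.438000) = -2.228796, f(1.740000) = 2.054085 (opposite signs)
step 1: m = 1.089000, f(m) = 0.133730 > 0 → root in [0.438000, 1.089000]
step 2: m = 0.763500, f(m) = -0.947237 < 0 → root in [0.763500, 1.089000]
Midpoint of [0.763500, 1.089000] = 0.926250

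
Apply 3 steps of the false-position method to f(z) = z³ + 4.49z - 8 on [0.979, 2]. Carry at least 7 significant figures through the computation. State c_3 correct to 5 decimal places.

f(0.979000) = -2.665976, f(2.000000) = 8.980000
step 1: c = 1.212726, f(c) = -0.771303 < 0 → new bracket [1.212726, 2.000000]
step 2: c = 1.274997, f(c) = -0.202607 < 0 → new bracket [1.274997, 2.000000]
step 3: c = 1.290994, f(c) = -0.051786 < 0 → new bracket [1.290994, 2.000000]

1.29099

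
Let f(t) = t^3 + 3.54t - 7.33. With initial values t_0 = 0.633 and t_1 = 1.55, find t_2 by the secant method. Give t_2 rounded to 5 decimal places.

1.29320

Secant update: t_(k+1) = t_k − f(t_k)·(t_k − t_(k-1))/(f(t_k) − f(t_(k-1))).
f(t_0) = -4.835544, f(t_1) = 1.880875
t_2 = 1.550000 - (1.880875)·(1.550000 - 0.633000)/(1.880875 - (-4.835544)) = 1.293202; f(t_2) = -0.589350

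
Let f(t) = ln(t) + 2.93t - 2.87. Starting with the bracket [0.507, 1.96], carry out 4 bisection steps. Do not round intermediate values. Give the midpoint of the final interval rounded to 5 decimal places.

1.00647

f(0.507000) = -2.063734, f(1.960000) = 3.545744 (opposite signs)
step 1: m = 1.233500, f(m) = 0.954011 > 0 → root in [0.507000, 1.233500]
step 2: m = 0.870250, f(m) = -0.459142 < 0 → root in [0.870250, 1.233500]
step 3: m = 1.051875, f(m) = 0.262568 > 0 → root in [0.870250, 1.051875]
step 4: m = 0.961062, f(m) = -0.093803 < 0 → root in [0.961062, 1.051875]
Midpoint of [0.961062, 1.051875] = 1.006469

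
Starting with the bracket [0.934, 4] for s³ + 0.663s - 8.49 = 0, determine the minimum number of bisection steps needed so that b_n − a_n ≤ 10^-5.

Initial width b − a = 4 − 0.934 = 3.066000.
After n steps the width is (b−a)/2^n; need (b−a)/2^n ≤ 10^-5.
So n ≥ log₂(3.066000/10^-5) = log₂(306600.0000) ≈ 18.2260.
Hence n = 19.

19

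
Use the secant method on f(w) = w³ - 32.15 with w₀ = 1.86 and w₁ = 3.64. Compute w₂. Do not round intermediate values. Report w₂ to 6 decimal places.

2.955212

f(w_0) = -25.715144, f(w_1) = 16.078544
w_2 = 3.640000 - (16.078544)·(3.640000 - 1.860000)/(16.078544 - (-25.715144)) = 2.955212; f(w_2) = -6.341307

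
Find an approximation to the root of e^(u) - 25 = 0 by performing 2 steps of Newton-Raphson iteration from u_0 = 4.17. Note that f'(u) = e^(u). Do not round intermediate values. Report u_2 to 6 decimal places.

3.269908

u_0 = 4.170000: f = 39.715452, f' = 64.715452 → u_1 = 4.170000 - (39.715452)/(64.715452) = 3.556307
u_1 = 3.556307: f = 10.033562, f' = 35.033562 → u_2 = 3.556307 - (10.033562)/(35.033562) = 3.269908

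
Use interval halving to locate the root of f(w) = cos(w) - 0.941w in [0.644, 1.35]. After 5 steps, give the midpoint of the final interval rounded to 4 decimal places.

f(0.644000) = 0.193697, f(1.350000) = -1.051343 (opposite signs)
step 1: m = 0.997000, f(m) = -0.395353 < 0 → root in [0.644000, 0.997000]
step 2: m = 0.820500, f(m) = -0.090235 < 0 → root in [0.644000, 0.820500]
step 3: m = 0.732250, f(m) = 0.054625 > 0 → root in [0.732250, 0.820500]
step 4: m = 0.776375, f(m) = -0.017111 < 0 → root in [0.732250, 0.776375]
step 5: m = 0.754313, f(m) = 0.018934 > 0 → root in [0.754313, 0.776375]
Midpoint of [0.754313, 0.776375] = 0.765344

0.7653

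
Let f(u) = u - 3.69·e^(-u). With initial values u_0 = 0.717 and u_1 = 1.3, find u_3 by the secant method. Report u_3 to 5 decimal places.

Secant update: u_(k+1) = u_k − f(u_k)·(u_k − u_(k-1))/(f(u_k) − f(u_(k-1))).
f(u_0) = -1.084512, f(u_1) = 0.294358
u_2 = 1.300000 - (0.294358)·(1.300000 - 0.717000)/(0.294358 - (-1.084512)) = 1.175543; f(u_2) = 0.036619
u_3 = 1.175543 - (0.036619)·(1.175543 - 1.300000)/(0.036619 - (0.294358)) = 1.157860; f(u_3) = -0.001382

1.15786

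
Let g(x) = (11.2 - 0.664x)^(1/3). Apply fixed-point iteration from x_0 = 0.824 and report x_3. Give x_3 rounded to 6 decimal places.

x_1 = g(0.824000) = 2.200335
x_2 = g(2.200335) = 2.135524
x_3 = g(2.135524) = 2.138665

2.138665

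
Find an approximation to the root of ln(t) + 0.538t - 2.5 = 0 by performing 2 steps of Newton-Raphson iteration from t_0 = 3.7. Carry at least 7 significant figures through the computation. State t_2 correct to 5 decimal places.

f'(t) = 1/t + 0.538
t_0 = 3.700000: f = 0.798933, f' = 0.808270 → t_1 = 3.700000 - (0.798933)/(0.808270) = 2.711552
t_1 = 2.711552: f = -0.043664, f' = 0.906792 → t_2 = 2.711552 - (-0.043664)/(0.906792) = 2.759704

2.75970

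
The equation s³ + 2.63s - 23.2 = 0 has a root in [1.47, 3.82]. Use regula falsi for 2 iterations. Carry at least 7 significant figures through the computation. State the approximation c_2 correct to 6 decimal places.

2.390130

f(1.470000) = -16.157377, f(3.820000) = 42.589568
step 1: c = 2.116329, f(c) = -8.155343 < 0 → new bracket [2.116329, 3.820000]
step 2: c = 2.390130, f(c) = -3.259811 < 0 → new bracket [2.390130, 3.820000]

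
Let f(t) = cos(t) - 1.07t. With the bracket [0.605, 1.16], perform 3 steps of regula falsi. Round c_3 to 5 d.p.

f(0.605000) = 0.175152, f(1.160000) = -0.841860
step 1: c = 0.700583, f(c) = 0.014842 > 0 → new bracket [0.700583, 1.160000]
step 2: c = 0.708543, f(c) = 0.001171 > 0 → new bracket [0.708543, 1.160000]
step 3: c = 0.709169, f(c) = 0.000092 > 0 → new bracket [0.709169, 1.160000]

0.70917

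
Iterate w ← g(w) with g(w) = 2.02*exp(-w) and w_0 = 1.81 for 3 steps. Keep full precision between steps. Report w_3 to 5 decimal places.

w_1 = g(1.810000) = 0.330581
w_2 = g(0.330581) = 1.451382
w_3 = g(1.451382) = 0.473178

0.47318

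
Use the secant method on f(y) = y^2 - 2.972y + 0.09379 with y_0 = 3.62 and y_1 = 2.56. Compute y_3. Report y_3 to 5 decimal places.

2.95261

f(y_0) = 2.439550, f(y_1) = -0.960930
y_2 = 2.560000 - (-0.960930)·(2.560000 - 3.620000)/(-0.960930 - (2.439550)) = 2.859542; f(y_2) = -0.227789
y_3 = 2.859542 - (-0.227789)·(2.859542 - 2.560000)/(-0.227789 - (-0.960930)) = 2.952610; f(y_3) = 0.036540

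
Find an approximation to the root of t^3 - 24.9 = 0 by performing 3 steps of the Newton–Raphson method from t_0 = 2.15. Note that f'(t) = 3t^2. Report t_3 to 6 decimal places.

2.920390

t_0 = 2.150000: f = -14.961625, f' = 13.867500 → t_1 = 2.150000 - (-14.961625)/(13.867500) = 3.228899
t_1 = 3.228899: f = 8.763803, f' = 31.277357 → t_2 = 3.228899 - (8.763803)/(31.277357) = 2.948702
t_2 = 2.948702: f = 0.738505, f' = 26.084532 → t_3 = 2.948702 - (0.738505)/(26.084532) = 2.920390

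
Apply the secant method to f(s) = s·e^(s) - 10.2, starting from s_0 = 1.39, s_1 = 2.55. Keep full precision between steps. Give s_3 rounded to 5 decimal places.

1.68182

f(s_0) = -4.619358, f(s_1) = 22.458115
s_2 = 2.550000 - (22.458115)·(2.550000 - 1.390000)/(22.458115 - (-4.619358)) = 1.587893; f(s_2) = -2.429754
s_3 = 1.587893 - (-2.429754)·(1.587893 - 2.550000)/(-2.429754 - (22.458115)) = 1.681822; f(s_3) = -1.159632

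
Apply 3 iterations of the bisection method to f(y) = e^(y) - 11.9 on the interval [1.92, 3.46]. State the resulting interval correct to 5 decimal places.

[2.30500, 2.49750]

f(1.920000) = -5.079042, f(3.460000) = 19.916977 (opposite signs)
step 1: m = 2.690000, f(m) = 2.831676 > 0 → root in [1.920000, 2.690000]
step 2: m = 2.305000, f(m) = -1.875822 < 0 → root in [2.305000, 2.690000]
step 3: m = 2.497500, f(m) = 0.252076 > 0 → root in [2.305000, 2.497500]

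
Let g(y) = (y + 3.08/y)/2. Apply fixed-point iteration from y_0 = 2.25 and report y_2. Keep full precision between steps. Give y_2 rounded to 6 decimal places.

y_1 = g(2.250000) = 1.809444
y_2 = g(1.809444) = 1.755812

1.755812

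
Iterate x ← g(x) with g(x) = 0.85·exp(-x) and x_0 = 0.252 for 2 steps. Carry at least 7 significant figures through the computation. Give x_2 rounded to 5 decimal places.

0.43903

x_1 = g(0.252000) = 0.660658
x_2 = g(0.660658) = 0.439035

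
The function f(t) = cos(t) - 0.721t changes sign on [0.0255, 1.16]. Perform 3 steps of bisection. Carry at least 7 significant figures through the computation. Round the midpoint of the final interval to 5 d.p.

f(0.025500) = 0.981289, f(1.160000) = -0.437020 (opposite signs)
step 1: m = 0.592750, f(m) = 0.402035 > 0 → root in [0.592750, 1.160000]
step 2: m = 0.876375, f(m) = 0.008075 > 0 → root in [0.876375, 1.160000]
step 3: m = 1.018187, f(m) = -0.209204 < 0 → root in [0.876375, 1.018187]
Midpoint of [0.876375, 1.018187] = 0.947281

0.94728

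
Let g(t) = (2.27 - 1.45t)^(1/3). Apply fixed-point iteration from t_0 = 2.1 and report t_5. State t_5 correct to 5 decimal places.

t_1 = g(2.100000) = -0.918545
t_2 = g(-0.918545) = 1.532887
t_3 = g(1.532887) = 0.361684
t_4 = g(0.361684) = 1.204051
t_5 = g(1.204051) = 0.806267

0.80627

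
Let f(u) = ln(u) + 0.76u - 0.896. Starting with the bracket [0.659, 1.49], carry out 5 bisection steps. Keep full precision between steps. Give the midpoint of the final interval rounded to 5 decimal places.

1.08748

f(0.659000) = -0.812192, f(1.490000) = 0.635176 (opposite signs)
step 1: m = 1.074500, f(m) = -0.007525 < 0 → root in [1.074500, 1.490000]
step 2: m = 1.282250, f(m) = 0.327126 > 0 → root in [1.074500, 1.282250]
step 3: m = 1.178375, f(m) = 0.163701 > 0 → root in [1.074500, 1.178375]
step 4: m = 1.126437, f(m) = 0.079152 > 0 → root in [1.074500, 1.126437]
step 5: m = 1.100469, f(m) = 0.036092 > 0 → root in [1.074500, 1.100469]
Midpoint of [1.074500, 1.100469] = 1.087484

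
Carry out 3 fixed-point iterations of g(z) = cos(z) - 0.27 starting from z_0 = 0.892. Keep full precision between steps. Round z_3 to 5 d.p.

z_1 = g(0.892000) = 0.357857
z_2 = g(0.357857) = 0.666650
z_3 = g(0.666650) = 0.515898

0.51590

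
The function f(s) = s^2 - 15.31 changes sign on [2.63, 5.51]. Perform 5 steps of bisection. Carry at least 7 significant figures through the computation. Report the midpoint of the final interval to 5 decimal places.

f(2.630000) = -8.393100, f(5.510000) = 15.050100 (opposite signs)
step 1: m = 4.070000, f(m) = 1.254900 > 0 → root in [2.630000, 4.070000]
step 2: m = 3.350000, f(m) = -4.087500 < 0 → root in [3.350000, 4.070000]
step 3: m = 3.710000, f(m) = -1.545900 < 0 → root in [3.710000, 4.070000]
step 4: m = 3.890000, f(m) = -0.177900 < 0 → root in [3.890000, 4.070000]
step 5: m = 3.980000, f(m) = 0.530400 > 0 → root in [3.890000, 3.980000]
Midpoint of [3.890000, 3.980000] = 3.935000

3.93500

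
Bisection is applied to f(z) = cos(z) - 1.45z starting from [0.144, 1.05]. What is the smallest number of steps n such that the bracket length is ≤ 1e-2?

7

Initial width b − a = 1.05 − 0.144 = 0.906000.
After n steps the width is (b−a)/2^n; need (b−a)/2^n ≤ 1e-2.
So n ≥ log₂(0.906000/1e-2) = log₂(90.6000) ≈ 6.5014.
Hence n = 7.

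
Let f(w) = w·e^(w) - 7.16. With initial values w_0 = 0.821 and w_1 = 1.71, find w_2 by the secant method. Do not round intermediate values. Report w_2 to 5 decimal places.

f(w_0) = -5.294055, f(w_1) = 2.294524
w_2 = 1.710000 - (2.294524)·(1.710000 - 0.821000)/(2.294524 - (-5.294055)) = 1.441197; f(w_2) = -1.069859

1.44120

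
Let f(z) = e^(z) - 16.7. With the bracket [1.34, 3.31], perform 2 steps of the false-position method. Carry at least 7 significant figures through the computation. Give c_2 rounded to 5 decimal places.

f(1.340000) = -12.880956, f(3.310000) = 10.685125
step 1: c = 2.416780, f(c) = -5.490295 < 0 → new bracket [2.416780, 3.310000]
step 2: c = 2.719959, f(c) = -1.520307 < 0 → new bracket [2.719959, 3.310000]

2.71996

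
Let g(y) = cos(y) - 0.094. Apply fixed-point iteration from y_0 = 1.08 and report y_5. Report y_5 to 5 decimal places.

y_1 = g(1.080000) = 0.377328
y_2 = g(0.377328) = 0.835652
y_3 = g(0.835652) = 0.576694
y_4 = g(0.576694) = 0.744270
y_5 = g(0.744270) = 0.641583

0.64158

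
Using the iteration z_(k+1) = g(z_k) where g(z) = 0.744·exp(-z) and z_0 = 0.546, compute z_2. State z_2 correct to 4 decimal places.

z_1 = g(0.546000) = 0.430971
z_2 = g(0.430971) = 0.483509

0.4835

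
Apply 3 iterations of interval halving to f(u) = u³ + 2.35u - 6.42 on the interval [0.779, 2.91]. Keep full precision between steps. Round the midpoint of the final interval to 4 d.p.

1.4449

f(0.779000) = -4.116621, f(2.910000) = 25.060671 (opposite signs)
step 1: m = 1.844500, f(m) = 4.189896 > 0 → root in [0.779000, 1.844500]
step 2: m = 1.311750, f(m) = -1.080275 < 0 → root in [1.311750, 1.844500]
step 3: m = 1.578125, f(m) = 1.218880 > 0 → root in [1.311750, 1.578125]
Midpoint of [1.311750, 1.578125] = 1.444937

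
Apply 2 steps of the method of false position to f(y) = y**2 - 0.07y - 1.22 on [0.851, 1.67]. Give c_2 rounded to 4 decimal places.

f(0.851000) = -0.555369, f(1.670000) = 1.452000
step 1: c = 1.077589, f(c) = -0.134234 < 0 → new bracket [1.077589, 1.670000]
step 2: c = 1.127721, f(c) = -0.027186 < 0 → new bracket [1.127721, 1.670000]

1.1277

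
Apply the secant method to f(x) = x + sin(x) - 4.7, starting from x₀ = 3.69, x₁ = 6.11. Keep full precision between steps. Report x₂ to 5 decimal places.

5.02832

Secant update: x_(k+1) = x_k − f(x_k)·(x_k − x_(k-1))/(f(x_k) − f(x_(k-1))).
f(x_0) = -1.531329, f(x_1) = 1.237679
x_2 = 6.110000 - (1.237679)·(6.110000 - 3.690000)/(1.237679 - (-1.531329)) = 5.028319; f(x_2) = -0.622189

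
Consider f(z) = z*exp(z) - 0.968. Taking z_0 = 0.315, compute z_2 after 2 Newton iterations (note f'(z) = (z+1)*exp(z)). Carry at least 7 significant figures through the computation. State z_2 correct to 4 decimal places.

z_0 = 0.315000: f = -0.536368, f' = 1.801891 → z_1 = 0.315000 - (-0.536368)/(1.801891) = 0.612670
z_1 = 0.612670: f = 0.162591, f' = 2.975942 → z_2 = 0.612670 - (0.162591)/(2.975942) = 0.558035

0.5580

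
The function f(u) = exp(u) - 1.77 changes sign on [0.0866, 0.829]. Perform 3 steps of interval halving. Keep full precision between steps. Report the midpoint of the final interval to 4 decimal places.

0.5970

f(0.086600) = -0.679540, f(0.829000) = 0.521027 (opposite signs)
step 1: m = 0.457800, f(m) = -0.189407 < 0 → root in [0.457800, 0.829000]
step 2: m = 0.643400, f(m) = 0.132940 > 0 → root in [0.457800, 0.643400]
step 3: m = 0.550600, f(m) = -0.035707 < 0 → root in [0.550600, 0.643400]
Midpoint of [0.550600, 0.643400] = 0.597000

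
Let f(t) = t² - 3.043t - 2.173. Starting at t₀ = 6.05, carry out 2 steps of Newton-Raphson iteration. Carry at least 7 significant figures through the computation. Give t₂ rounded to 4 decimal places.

3.7145

f'(t) = 2t - 3.043
t_0 = 6.050000: f = 16.019350, f' = 9.057000 → t_1 = 6.050000 - (16.019350)/(9.057000) = 4.281274
t_1 = 4.281274: f = 3.128391, f' = 5.519548 → t_2 = 4.281274 - (3.128391)/(5.519548) = 3.714490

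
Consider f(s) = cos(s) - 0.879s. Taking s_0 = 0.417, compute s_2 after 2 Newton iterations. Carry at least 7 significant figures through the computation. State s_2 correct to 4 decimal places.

0.7964

f'(s) = -sin(s) - 0.879
s_0 = 0.417000: f = 0.547765, f' = -1.284019 → s_1 = 0.417000 - (0.547765)/(-1.284019) = 0.843602
s_1 = 0.843602: f = -0.076750, f' = -1.626042 → s_2 = 0.843602 - (-0.076750)/(-1.626042) = 0.796402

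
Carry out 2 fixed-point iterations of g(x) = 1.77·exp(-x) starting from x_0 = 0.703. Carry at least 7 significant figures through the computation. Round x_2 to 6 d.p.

x_1 = g(0.703000) = 0.876323
x_2 = g(0.876323) = 0.736870

0.736870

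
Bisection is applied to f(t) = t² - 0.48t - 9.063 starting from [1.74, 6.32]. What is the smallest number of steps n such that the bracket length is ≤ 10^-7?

Initial width b − a = 6.32 − 1.74 = 4.580000.
After n steps the width is (b−a)/2^n; need (b−a)/2^n ≤ 10^-7.
So n ≥ log₂(4.580000/10^-7) = log₂(45800000.0000) ≈ 25.4488.
Hence n = 26.

26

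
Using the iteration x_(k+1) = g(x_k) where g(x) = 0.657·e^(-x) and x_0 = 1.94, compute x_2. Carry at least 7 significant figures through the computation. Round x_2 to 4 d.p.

x_1 = g(1.940000) = 0.094413
x_2 = g(0.094413) = 0.597809

0.5978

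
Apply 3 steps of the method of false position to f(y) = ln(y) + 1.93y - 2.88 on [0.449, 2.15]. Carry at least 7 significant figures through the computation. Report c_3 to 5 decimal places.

1.34256

False-position update: c = (a·f(b) − b·f(a))/(f(b) − f(a)); replace the endpoint whose sign matches f(c).
f(0.449000) = -2.814162, f(2.150000) = 2.034968
step 1: c = 1.436165, f(c) = 0.253774 > 0 → new bracket [0.449000, 1.436165]
step 2: c = 1.354508, f(c) = 0.037639 > 0 → new bracket [0.449000, 1.354508]
step 3: c = 1.342557, f(c) = 0.005711 > 0 → new bracket [0.449000, 1.342557]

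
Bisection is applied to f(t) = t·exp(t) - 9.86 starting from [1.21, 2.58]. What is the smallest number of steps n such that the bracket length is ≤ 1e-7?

24

Initial width b − a = 2.58 − 1.21 = 1.370000.
After n steps the width is (b−a)/2^n; need (b−a)/2^n ≤ 1e-7.
So n ≥ log₂(1.370000/1e-7) = log₂(13700000.0000) ≈ 23.7077.
Hence n = 24.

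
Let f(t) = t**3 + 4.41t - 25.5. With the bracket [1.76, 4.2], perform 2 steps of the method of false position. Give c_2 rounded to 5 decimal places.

False-position update: c = (a·f(b) − b·f(a))/(f(b) − f(a)); replace the endpoint whose sign matches f(c).
f(1.760000) = -12.286624, f(4.200000) = 67.110000
step 1: c = 2.137590, f(c) = -6.305959 < 0 → new bracket [2.137590, 4.200000]
step 2: c = 2.314738, f(c) = -2.889618 < 0 → new bracket [2.314738, 4.200000]

2.31474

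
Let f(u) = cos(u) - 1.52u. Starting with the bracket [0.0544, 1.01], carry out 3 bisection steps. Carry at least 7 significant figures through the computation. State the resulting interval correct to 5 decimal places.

[0.53220, 0.65165]

f(0.054400) = 0.915833, f(1.010000) = -1.003339 (opposite signs)
step 1: m = 0.532200, f(m) = 0.052749 > 0 → root in [0.532200, 1.010000]
step 2: m = 0.771100, f(m) = -0.454928 < 0 → root in [0.532200, 0.771100]
step 3: m = 0.651650, f(m) = -0.195424 < 0 → root in [0.532200, 0.651650]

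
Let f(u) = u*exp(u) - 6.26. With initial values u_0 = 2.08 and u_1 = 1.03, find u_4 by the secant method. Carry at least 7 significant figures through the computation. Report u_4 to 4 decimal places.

f(u_0) = 10.389295, f(u_1) = -3.374902
u_2 = 1.030000 - (-3.374902)·(1.030000 - 2.080000)/(-3.374902 - (10.389295)) = 1.287454; f(u_2) = -1.594847
u_3 = 1.287454 - (-1.594847)·(1.287454 - 1.030000)/(-1.594847 - (-3.374902)) = 1.518121; f(u_3) = 0.668159
u_4 = 1.518121 - (0.668159)·(1.518121 - 1.287454)/(0.668159 - (-1.594847)) = 1.450016; f(u_4) = -0.078319

1.4500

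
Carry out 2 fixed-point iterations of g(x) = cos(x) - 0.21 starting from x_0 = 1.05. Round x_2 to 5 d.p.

x_1 = g(1.050000) = 0.287571
x_2 = g(0.287571) = 0.748936

0.74894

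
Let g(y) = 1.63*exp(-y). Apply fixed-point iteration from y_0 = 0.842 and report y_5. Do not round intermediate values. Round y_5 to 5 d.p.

0.74127

y_1 = g(0.842000) = 0.702282
y_2 = g(0.702282) = 0.807589
y_3 = g(0.807589) = 0.726869
y_4 = g(0.726869) = 0.787975
y_5 = g(0.787975) = 0.741267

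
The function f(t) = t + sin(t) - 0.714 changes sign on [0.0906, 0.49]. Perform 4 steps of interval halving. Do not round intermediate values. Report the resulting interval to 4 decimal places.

f(0.090600) = -0.532924, f(0.490000) = 0.246626 (opposite signs)
step 1: m = 0.290300, f(m) = -0.137460 < 0 → root in [0.290300, 0.490000]
step 2: m = 0.390150, f(m) = 0.056477 > 0 → root in [0.290300, 0.390150]
step 3: m = 0.340225, f(m) = -0.040076 < 0 → root in [0.340225, 0.390150]
step 4: m = 0.365187, f(m) = 0.008312 > 0 → root in [0.340225, 0.365187]

[0.3402, 0.3652]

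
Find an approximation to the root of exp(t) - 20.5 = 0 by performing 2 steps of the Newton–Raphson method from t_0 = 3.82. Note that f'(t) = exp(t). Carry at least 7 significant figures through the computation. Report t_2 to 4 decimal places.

3.0490

t_0 = 3.820000: f = 25.104208, f' = 45.604208 → t_1 = 3.820000 - (25.104208)/(45.604208) = 3.269520
t_1 = 3.269520: f = 5.798711, f' = 26.298711 → t_2 = 3.269520 - (5.798711)/(26.298711) = 3.049026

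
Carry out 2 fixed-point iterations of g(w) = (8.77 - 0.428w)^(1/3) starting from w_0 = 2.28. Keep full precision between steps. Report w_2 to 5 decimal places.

1.99343

w_1 = g(2.280000) = 1.982697
w_2 = g(1.982697) = 1.993429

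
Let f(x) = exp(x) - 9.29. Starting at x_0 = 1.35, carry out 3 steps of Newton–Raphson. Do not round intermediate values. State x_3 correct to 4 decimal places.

2.2357

f'(x) = exp(x)
x_0 = 1.350000: f = -5.432574, f' = 3.857426 → x_1 = 1.350000 - (-5.432574)/(3.857426) = 2.758342
x_1 = 2.758342: f = 6.483669, f' = 15.773669 → x_2 = 2.758342 - (6.483669)/(15.773669) = 2.347298
x_2 = 2.347298: f = 1.167278, f' = 10.457278 → x_3 = 2.347298 - (1.167278)/(10.457278) = 2.235675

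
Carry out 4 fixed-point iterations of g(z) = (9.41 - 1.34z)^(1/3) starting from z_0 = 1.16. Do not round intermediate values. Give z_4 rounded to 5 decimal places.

1.90024

z_1 = g(1.160000) = 1.987894
z_2 = g(1.987894) = 1.889529
z_3 = g(1.889529) = 1.901756
z_4 = g(1.901756) = 1.900244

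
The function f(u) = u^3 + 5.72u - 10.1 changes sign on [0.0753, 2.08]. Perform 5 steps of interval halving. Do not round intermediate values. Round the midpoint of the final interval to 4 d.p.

1.3596

f(0.075300) = -9.668857, f(2.080000) = 10.796512 (opposite signs)
step 1: m = 1.077650, f(m) = -2.684335 < 0 → root in [1.077650, 2.080000]
step 2: m = 1.578825, f(m) = 2.866398 > 0 → root in [1.077650, 1.578825]
step 3: m = 1.328238, f(m) = -0.159185 < 0 → root in [1.328238, 1.578825]
step 4: m = 1.453531, f(m) = 1.285151 > 0 → root in [1.328238, 1.453531]
step 5: m = 1.390884, f(m) = 0.546607 > 0 → root in [1.328238, 1.390884]
Midpoint of [1.328238, 1.390884] = 1.359561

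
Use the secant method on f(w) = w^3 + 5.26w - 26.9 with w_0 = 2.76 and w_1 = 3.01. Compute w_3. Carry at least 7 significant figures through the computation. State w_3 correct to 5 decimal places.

f(w_0) = 8.642176, f(w_1) = 16.203501
w_2 = 3.010000 - (16.203501)·(3.010000 - 2.760000)/(16.203501 - (8.642176)) = 2.474264; f(w_2) = 1.262025
w_3 = 2.474264 - (1.262025)·(2.474264 - 3.010000)/(1.262025 - (16.203501)) = 2.429013; f(w_3) = 0.208041

2.42901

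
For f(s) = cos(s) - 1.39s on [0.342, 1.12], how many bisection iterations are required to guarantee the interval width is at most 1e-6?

Initial width b − a = 1.12 − 0.342 = 0.778000.
After n steps the width is (b−a)/2^n; need (b−a)/2^n ≤ 1e-6.
So n ≥ log₂(0.778000/1e-6) = log₂(778000.0000) ≈ 19.5694.
Hence n = 20.

20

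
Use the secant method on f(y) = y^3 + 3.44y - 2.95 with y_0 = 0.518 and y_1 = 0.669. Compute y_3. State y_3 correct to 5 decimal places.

0.73963

Secant update: y_(k+1) = y_k − f(y_k)·(y_k − y_(k-1))/(f(y_k) − f(y_(k-1))).
f(y_0) = -1.029088, f(y_1) = -0.349222
y_2 = 0.669000 - (-0.349222)·(0.669000 - 0.518000)/(-0.349222 - (-1.029088)) = 0.746563; f(y_2) = 0.034278
y_3 = 0.746563 - (0.034278)·(0.746563 - 0.669000)/(0.034278 - (-0.349222)) = 0.739630; f(y_3) = -0.001055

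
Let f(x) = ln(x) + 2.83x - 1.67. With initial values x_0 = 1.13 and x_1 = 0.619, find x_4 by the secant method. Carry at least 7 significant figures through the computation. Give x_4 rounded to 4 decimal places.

f(x_0) = 1.650118, f(x_1) = -0.397880
x_2 = 0.619000 - (-0.397880)·(0.619000 - 1.130000)/(-0.397880 - (1.650118)) = 0.718276; f(x_2) = 0.031819
x_3 = 0.718276 - (0.031819)·(0.718276 - 0.619000)/(0.031819 - (-0.397880)) = 0.710925; f(x_3) = 0.000727
x_4 = 0.710925 - (0.000727)·(0.710925 - 0.718276)/(0.000727 - (0.031819)) = 0.710753; f(x_4) = -0.000001

0.7108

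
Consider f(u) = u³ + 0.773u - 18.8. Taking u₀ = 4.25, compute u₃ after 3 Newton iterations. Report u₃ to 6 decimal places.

2.565448

Newton update: u ← u − f(u)/f'(u).
f'(u) = 3u² + 0.773
u_0 = 4.250000: f = 61.250875, f' = 54.960500 → u_1 = 4.250000 - (61.250875)/(54.960500) = 3.135547
u_1 = 3.135547: f = 14.451405, f' = 30.267972 → u_2 = 3.135547 - (14.451405)/(30.267972) = 2.658099
u_2 = 2.658099: f = 2.035475, f' = 21.969465 → u_3 = 2.658099 - (2.035475)/(21.969465) = 2.565448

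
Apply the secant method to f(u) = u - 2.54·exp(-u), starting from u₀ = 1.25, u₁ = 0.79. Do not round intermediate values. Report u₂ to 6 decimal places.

0.978547

f(u_0) = 0.522278, f(u_1) = -0.362766
u_2 = 0.790000 - (-0.362766)·(0.790000 - 1.250000)/(-0.362766 - (0.522278)) = 0.978547; f(u_2) = 0.023871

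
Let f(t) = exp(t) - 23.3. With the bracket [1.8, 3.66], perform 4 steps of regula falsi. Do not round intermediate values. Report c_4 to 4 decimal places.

3.1434

False-position update: c = (a·f(b) − b·f(a))/(f(b) − f(a)); replace the endpoint whose sign matches f(c).
f(1.800000) = -17.250353, f(3.660000) = 15.561343
step 1: c = 2.777873, f(c) = -7.215235 < 0 → new bracket [2.777873, 3.660000]
step 2: c = 3.057316, f(c) = -2.029617 < 0 → new bracket [3.057316, 3.660000]
step 3: c = 3.126852, f(c) = -0.497906 < 0 → new bracket [3.126852, 3.660000]
step 4: c = 3.143382, f(c) = -0.117858 < 0 → new bracket [3.143382, 3.660000]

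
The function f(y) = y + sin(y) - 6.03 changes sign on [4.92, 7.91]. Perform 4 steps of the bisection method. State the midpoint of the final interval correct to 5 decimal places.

f(4.920000) = -2.088526, f(7.910000) = 2.878431 (opposite signs)
step 1: m = 6.415000, f(m) = 0.516433 > 0 → root in [4.920000, 6.415000]
step 2: m = 5.667500, f(m) = -0.940018 < 0 → root in [5.667500, 6.415000]
step 3: m = 6.041250, f(m) = -0.228332 < 0 → root in [6.041250, 6.415000]
step 4: m = 6.228125, f(m) = 0.143093 > 0 → root in [6.041250, 6.228125]
Midpoint of [6.041250, 6.228125] = 6.134688

6.13469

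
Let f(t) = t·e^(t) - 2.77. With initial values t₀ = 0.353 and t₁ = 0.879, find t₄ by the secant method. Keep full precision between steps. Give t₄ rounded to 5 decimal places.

f(t_0) = -2.267564, f(t_1) = -0.652937
t_2 = 0.879000 - (-0.652937)·(0.879000 - 0.353000)/(-0.652937 - (-2.267564)) = 1.091709; f(t_2) = 0.482593
t_3 = 1.091709 - (0.482593)·(1.091709 - 0.879000)/(0.482593 - (-0.652937)) = 1.001309; f(t_3) = -0.044596
t_4 = 1.001309 - (-0.044596)·(1.001309 - 1.091709)/(-0.044596 - (0.482593)) = 1.008956; f(t_4) = -0.002701

1.00896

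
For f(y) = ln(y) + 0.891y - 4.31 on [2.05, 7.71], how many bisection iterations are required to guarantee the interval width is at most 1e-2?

10

Initial width b − a = 7.71 − 2.05 = 5.660000.
After n steps the width is (b−a)/2^n; need (b−a)/2^n ≤ 1e-2.
So n ≥ log₂(5.660000/1e-2) = log₂(566.0000) ≈ 9.1447.
Hence n = 10.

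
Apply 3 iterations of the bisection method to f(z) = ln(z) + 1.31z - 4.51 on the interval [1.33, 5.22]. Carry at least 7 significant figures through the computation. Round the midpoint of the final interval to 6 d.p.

2.545625

f(1.330000) = -2.482521, f(5.220000) = 3.980697 (opposite signs)
step 1: m = 3.275000, f(m) = 0.966568 > 0 → root in [1.330000, 3.275000]
step 2: m = 2.302500, f(m) = -0.659730 < 0 → root in [2.302500, 3.275000]
step 3: m = 2.788750, f(m) = 0.168856 > 0 → root in [2.302500, 2.788750]
Midpoint of [2.302500, 2.788750] = 2.545625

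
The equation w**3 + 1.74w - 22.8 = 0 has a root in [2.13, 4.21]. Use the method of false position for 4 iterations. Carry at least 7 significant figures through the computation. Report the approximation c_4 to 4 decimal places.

2.6170

f(2.130000) = -9.430203, f(4.210000) = 59.143861
step 1: c = 2.416038, f(c) = -4.493092 < 0 → new bracket [2.416038, 4.210000]
step 2: c = 2.542701, f(c) = -1.936297 < 0 → new bracket [2.542701, 4.210000]
step 3: c = 2.595556, f(c) = -0.797699 < 0 → new bracket [2.595556, 4.210000]
step 4: c = 2.617041, f(c) = -0.322485 < 0 → new bracket [2.617041, 4.210000]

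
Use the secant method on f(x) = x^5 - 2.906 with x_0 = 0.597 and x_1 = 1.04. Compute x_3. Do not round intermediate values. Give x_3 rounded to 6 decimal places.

f(x_0) = -2.830165, f(x_1) = -1.689347
x_2 = 1.040000 - (-1.689347)·(1.040000 - 0.597000)/(-1.689347 - (-2.830165)) = 1.696004; f(x_2) = 11.126473
x_3 = 1.696004 - (11.126473)·(1.696004 - 1.040000)/(11.126473 - (-1.689347)) = 1.126473; f(x_3) = -1.092142

1.126473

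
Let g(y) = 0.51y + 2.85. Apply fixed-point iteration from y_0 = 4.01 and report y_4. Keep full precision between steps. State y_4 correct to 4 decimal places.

y_1 = g(4.010000) = 4.895100
y_2 = g(4.895100) = 5.346501
y_3 = g(5.346501) = 5.576716
y_4 = g(5.576716) = 5.694125

5.6941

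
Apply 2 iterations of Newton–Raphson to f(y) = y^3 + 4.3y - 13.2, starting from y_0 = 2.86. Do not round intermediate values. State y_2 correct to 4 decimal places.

Newton update: y ← y − f(y)/f'(y).
f'(y) = 3y^2 + 4.3
y_0 = 2.860000: f = 22.491656, f' = 28.838800 → y_1 = 2.860000 - (22.491656)/(28.838800) = 2.080090
y_1 = 2.080090: f = 4.744475, f' = 17.280329 → y_2 = 2.080090 - (4.744475)/(17.280329) = 1.805531

1.8055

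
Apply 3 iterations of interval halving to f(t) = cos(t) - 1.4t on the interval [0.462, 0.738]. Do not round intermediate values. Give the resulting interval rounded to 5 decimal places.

f(0.462000) = 0.248363, f(0.738000) = -0.293384 (opposite signs)
step 1: m = 0.600000, f(m) = -0.014664 < 0 → root in [0.462000, 0.600000]
step 2: m = 0.531000, f(m) = 0.118901 > 0 → root in [0.531000, 0.600000]
step 3: m = 0.565500, f(m) = 0.052621 > 0 → root in [0.565500, 0.600000]

[0.56550, 0.60000]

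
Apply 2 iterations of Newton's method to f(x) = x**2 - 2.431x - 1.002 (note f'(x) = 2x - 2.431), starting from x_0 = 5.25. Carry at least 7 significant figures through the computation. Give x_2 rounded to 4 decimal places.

x_0 = 5.250000: f = 13.797750, f' = 8.069000 → x_1 = 5.250000 - (13.797750)/(8.069000) = 3.540030
x_1 = 3.540030: f = 2.923998, f' = 4.649059 → x_2 = 3.540030 - (2.923998)/(4.649059) = 2.911086

2.9111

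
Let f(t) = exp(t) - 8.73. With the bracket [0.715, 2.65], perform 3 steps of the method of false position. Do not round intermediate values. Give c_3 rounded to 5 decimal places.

False-position update: c = (a·f(b) − b·f(a))/(f(b) − f(a)); replace the endpoint whose sign matches f(c).
f(0.715000) = -6.685813, f(2.650000) = 5.424039
step 1: c = 1.783308, f(c) = -2.780497 < 0 → new bracket [1.783308, 2.650000]
step 2: c = 2.077028, f(c) = -0.749288 < 0 → new bracket [2.077028, 2.650000]
step 3: c = 2.146572, f(c) = -0.174518 < 0 → new bracket [2.146572, 2.650000]

2.14657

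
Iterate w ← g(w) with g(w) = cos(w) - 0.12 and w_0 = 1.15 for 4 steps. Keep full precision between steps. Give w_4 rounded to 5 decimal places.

0.73333

w_1 = g(1.150000) = 0.288487
w_2 = g(0.288487) = 0.838675
w_3 = g(0.838675) = 0.548449
w_4 = g(0.548449) = 0.733334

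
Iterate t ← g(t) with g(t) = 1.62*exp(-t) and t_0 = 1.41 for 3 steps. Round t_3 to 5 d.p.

t_1 = g(1.410000) = 0.395512
t_2 = g(0.395512) = 1.090803
t_3 = g(1.090803) = 0.544234

0.54423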